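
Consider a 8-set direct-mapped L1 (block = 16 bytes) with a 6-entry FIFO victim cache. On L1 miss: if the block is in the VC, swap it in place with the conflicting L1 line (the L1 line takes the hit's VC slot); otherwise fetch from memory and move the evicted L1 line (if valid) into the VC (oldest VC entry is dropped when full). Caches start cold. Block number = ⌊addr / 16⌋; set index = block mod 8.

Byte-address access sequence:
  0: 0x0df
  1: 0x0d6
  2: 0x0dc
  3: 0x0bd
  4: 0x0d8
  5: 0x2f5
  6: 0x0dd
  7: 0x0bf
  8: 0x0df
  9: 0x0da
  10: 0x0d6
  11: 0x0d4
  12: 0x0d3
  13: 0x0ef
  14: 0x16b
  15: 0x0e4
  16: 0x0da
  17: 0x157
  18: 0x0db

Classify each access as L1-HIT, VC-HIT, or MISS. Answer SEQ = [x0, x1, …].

SEQ = [MISS, L1-HIT, L1-HIT, MISS, L1-HIT, MISS, L1-HIT, L1-HIT, L1-HIT, L1-HIT, L1-HIT, L1-HIT, L1-HIT, MISS, MISS, VC-HIT, L1-HIT, MISS, VC-HIT]

  [0] addr=0xdf blk=13 s=5: MISS | VC []
  [1] addr=0xd6 blk=13 s=5: L1-HIT | VC []
  [2] addr=0xdc blk=13 s=5: L1-HIT | VC []
  [3] addr=0xbd blk=11 s=3: MISS | VC []
  [4] addr=0xd8 blk=13 s=5: L1-HIT | VC []
  [5] addr=0x2f5 blk=47 s=7: MISS | VC []
  [6] addr=0xdd blk=13 s=5: L1-HIT | VC []
  [7] addr=0xbf blk=11 s=3: L1-HIT | VC []
  [8] addr=0xdf blk=13 s=5: L1-HIT | VC []
  [9] addr=0xda blk=13 s=5: L1-HIT | VC []
  [10] addr=0xd6 blk=13 s=5: L1-HIT | VC []
  [11] addr=0xd4 blk=13 s=5: L1-HIT | VC []
  [12] addr=0xd3 blk=13 s=5: L1-HIT | VC []
  [13] addr=0xef blk=14 s=6: MISS | VC []
  [14] addr=0x16b blk=22 s=6: MISS | VC [14]
  [15] addr=0xe4 blk=14 s=6: VC-HIT | VC [22]
  [16] addr=0xda blk=13 s=5: L1-HIT | VC [22]
  [17] addr=0x157 blk=21 s=5: MISS | VC [22, 13]
  [18] addr=0xdb blk=13 s=5: VC-HIT | VC [22, 21]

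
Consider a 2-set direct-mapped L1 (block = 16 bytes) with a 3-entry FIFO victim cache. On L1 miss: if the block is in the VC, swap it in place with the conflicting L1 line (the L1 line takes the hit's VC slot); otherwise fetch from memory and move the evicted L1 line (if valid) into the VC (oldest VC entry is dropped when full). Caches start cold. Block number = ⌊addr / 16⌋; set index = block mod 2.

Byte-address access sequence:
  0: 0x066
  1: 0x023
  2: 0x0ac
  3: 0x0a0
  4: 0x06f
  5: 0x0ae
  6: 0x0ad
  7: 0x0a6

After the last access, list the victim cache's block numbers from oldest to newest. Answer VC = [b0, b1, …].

VC = [6, 2]

  [0] addr=0x66 blk=6 s=0: MISS | VC []
  [1] addr=0x23 blk=2 s=0: MISS | VC [6]
  [2] addr=0xac blk=10 s=0: MISS | VC [6, 2]
  [3] addr=0xa0 blk=10 s=0: L1-HIT | VC [6, 2]
  [4] addr=0x6f blk=6 s=0: VC-HIT | VC [10, 2]
  [5] addr=0xae blk=10 s=0: VC-HIT | VC [6, 2]
  [6] addr=0xad blk=10 s=0: L1-HIT | VC [6, 2]
  [7] addr=0xa6 blk=10 s=0: L1-HIT | VC [6, 2]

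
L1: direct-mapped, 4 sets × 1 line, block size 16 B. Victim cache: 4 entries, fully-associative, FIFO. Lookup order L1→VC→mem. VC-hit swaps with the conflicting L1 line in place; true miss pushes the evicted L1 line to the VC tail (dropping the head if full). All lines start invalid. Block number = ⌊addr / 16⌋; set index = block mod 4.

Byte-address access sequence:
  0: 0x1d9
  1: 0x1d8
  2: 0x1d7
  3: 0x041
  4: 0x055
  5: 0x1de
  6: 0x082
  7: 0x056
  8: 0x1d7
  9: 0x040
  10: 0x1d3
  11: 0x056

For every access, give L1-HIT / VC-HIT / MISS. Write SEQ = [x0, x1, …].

#0 0x1d9→b29/s1 MISS; vc=[]
#1 0x1d8→b29/s1 L1-HIT; vc=[]
#2 0x1d7→b29/s1 L1-HIT; vc=[]
#3 0x41→b4/s0 MISS; vc=[]
#4 0x55→b5/s1 MISS; vc=[29]
#5 0x1de→b29/s1 VC-HIT; vc=[5]
#6 0x82→b8/s0 MISS; vc=[5,4]
#7 0x56→b5/s1 VC-HIT; vc=[29,4]
#8 0x1d7→b29/s1 VC-HIT; vc=[5,4]
#9 0x40→b4/s0 VC-HIT; vc=[5,8]
#10 0x1d3→b29/s1 L1-HIT; vc=[5,8]
#11 0x56→b5/s1 VC-HIT; vc=[29,8]

SEQ = [MISS, L1-HIT, L1-HIT, MISS, MISS, VC-HIT, MISS, VC-HIT, VC-HIT, VC-HIT, L1-HIT, VC-HIT]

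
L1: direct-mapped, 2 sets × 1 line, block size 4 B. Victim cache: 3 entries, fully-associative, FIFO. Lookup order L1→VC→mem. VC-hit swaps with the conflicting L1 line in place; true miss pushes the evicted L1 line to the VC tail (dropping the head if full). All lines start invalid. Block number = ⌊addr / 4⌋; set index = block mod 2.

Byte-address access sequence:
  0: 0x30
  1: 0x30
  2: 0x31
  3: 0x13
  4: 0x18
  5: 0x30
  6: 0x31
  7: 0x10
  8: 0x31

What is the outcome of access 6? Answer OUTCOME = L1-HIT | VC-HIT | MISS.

OUTCOME = L1-HIT

  [0] addr=0x30 blk=12 s=0: MISS | VC []
  [1] addr=0x30 blk=12 s=0: L1-HIT | VC []
  [2] addr=0x31 blk=12 s=0: L1-HIT | VC []
  [3] addr=0x13 blk=4 s=0: MISS | VC [12]
  [4] addr=0x18 blk=6 s=0: MISS | VC [12, 4]
  [5] addr=0x30 blk=12 s=0: VC-HIT | VC [6, 4]
  [6] addr=0x31 blk=12 s=0: L1-HIT | VC [6, 4]
  [7] addr=0x10 blk=4 s=0: VC-HIT | VC [6, 12]
  [8] addr=0x31 blk=12 s=0: VC-HIT | VC [6, 4]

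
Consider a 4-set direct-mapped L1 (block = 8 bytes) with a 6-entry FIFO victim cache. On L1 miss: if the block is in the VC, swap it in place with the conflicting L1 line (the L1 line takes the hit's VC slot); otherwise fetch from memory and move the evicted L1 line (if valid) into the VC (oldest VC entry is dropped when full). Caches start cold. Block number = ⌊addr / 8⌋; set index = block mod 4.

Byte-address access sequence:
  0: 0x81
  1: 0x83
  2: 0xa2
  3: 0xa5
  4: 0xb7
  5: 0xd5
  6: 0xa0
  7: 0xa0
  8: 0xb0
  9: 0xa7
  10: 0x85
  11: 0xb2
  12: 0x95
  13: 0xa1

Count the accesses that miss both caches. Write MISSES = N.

MISSES = 5

  [0] addr=0x81 blk=16 s=0: MISS | VC []
  [1] addr=0x83 blk=16 s=0: L1-HIT | VC []
  [2] addr=0xa2 blk=20 s=0: MISS | VC [16]
  [3] addr=0xa5 blk=20 s=0: L1-HIT | VC [16]
  [4] addr=0xb7 blk=22 s=2: MISS | VC [16]
  [5] addr=0xd5 blk=26 s=2: MISS | VC [16, 22]
  [6] addr=0xa0 blk=20 s=0: L1-HIT | VC [16, 22]
  [7] addr=0xa0 blk=20 s=0: L1-HIT | VC [16, 22]
  [8] addr=0xb0 blk=22 s=2: VC-HIT | VC [16, 26]
  [9] addr=0xa7 blk=20 s=0: L1-HIT | VC [16, 26]
  [10] addr=0x85 blk=16 s=0: VC-HIT | VC [20, 26]
  [11] addr=0xb2 blk=22 s=2: L1-HIT | VC [20, 26]
  [12] addr=0x95 blk=18 s=2: MISS | VC [20, 26, 22]
  [13] addr=0xa1 blk=20 s=0: VC-HIT | VC [16, 26, 22]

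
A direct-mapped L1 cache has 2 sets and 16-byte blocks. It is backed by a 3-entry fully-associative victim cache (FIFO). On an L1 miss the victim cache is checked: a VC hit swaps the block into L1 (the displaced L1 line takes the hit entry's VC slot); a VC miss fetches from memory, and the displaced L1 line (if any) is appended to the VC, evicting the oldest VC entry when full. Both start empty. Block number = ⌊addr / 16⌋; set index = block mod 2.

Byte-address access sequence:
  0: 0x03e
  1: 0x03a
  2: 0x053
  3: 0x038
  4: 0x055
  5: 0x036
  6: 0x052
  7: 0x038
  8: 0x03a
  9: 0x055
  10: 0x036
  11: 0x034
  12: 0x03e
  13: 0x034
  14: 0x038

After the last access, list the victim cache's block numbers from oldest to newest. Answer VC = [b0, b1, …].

VC = [5]

#0 0x3e→b3/s1 MISS; vc=[]
#1 0x3a→b3/s1 L1-HIT; vc=[]
#2 0x53→b5/s1 MISS; vc=[3]
#3 0x38→b3/s1 VC-HIT; vc=[5]
#4 0x55→b5/s1 VC-HIT; vc=[3]
#5 0x36→b3/s1 VC-HIT; vc=[5]
#6 0x52→b5/s1 VC-HIT; vc=[3]
#7 0x38→b3/s1 VC-HIT; vc=[5]
#8 0x3a→b3/s1 L1-HIT; vc=[5]
#9 0x55→b5/s1 VC-HIT; vc=[3]
#10 0x36→b3/s1 VC-HIT; vc=[5]
#11 0x34→b3/s1 L1-HIT; vc=[5]
#12 0x3e→b3/s1 L1-HIT; vc=[5]
#13 0x34→b3/s1 L1-HIT; vc=[5]
#14 0x38→b3/s1 L1-HIT; vc=[5]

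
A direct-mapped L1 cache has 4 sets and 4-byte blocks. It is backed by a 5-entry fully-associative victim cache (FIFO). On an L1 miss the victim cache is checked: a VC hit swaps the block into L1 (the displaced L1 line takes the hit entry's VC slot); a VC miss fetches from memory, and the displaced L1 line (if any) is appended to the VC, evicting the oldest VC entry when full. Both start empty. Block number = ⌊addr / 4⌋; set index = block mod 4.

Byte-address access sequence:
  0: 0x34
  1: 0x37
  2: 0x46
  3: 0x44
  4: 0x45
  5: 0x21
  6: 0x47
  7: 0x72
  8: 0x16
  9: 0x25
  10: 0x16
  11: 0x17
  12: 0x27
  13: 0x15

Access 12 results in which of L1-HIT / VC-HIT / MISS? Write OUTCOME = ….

OUTCOME = VC-HIT

  [0] addr=0x34 blk=13 s=1: MISS | VC []
  [1] addr=0x37 blk=13 s=1: L1-HIT | VC []
  [2] addr=0x46 blk=17 s=1: MISS | VC [13]
  [3] addr=0x44 blk=17 s=1: L1-HIT | VC [13]
  [4] addr=0x45 blk=17 s=1: L1-HIT | VC [13]
  [5] addr=0x21 blk=8 s=0: MISS | VC [13]
  [6] addr=0x47 blk=17 s=1: L1-HIT | VC [13]
  [7] addr=0x72 blk=28 s=0: MISS | VC [13, 8]
  [8] addr=0x16 blk=5 s=1: MISS | VC [13, 8, 17]
  [9] addr=0x25 blk=9 s=1: MISS | VC [13, 8, 17, 5]
  [10] addr=0x16 blk=5 s=1: VC-HIT | VC [13, 8, 17, 9]
  [11] addr=0x17 blk=5 s=1: L1-HIT | VC [13, 8, 17, 9]
  [12] addr=0x27 blk=9 s=1: VC-HIT | VC [13, 8, 17, 5]
  [13] addr=0x15 blk=5 s=1: VC-HIT | VC [13, 8, 17, 9]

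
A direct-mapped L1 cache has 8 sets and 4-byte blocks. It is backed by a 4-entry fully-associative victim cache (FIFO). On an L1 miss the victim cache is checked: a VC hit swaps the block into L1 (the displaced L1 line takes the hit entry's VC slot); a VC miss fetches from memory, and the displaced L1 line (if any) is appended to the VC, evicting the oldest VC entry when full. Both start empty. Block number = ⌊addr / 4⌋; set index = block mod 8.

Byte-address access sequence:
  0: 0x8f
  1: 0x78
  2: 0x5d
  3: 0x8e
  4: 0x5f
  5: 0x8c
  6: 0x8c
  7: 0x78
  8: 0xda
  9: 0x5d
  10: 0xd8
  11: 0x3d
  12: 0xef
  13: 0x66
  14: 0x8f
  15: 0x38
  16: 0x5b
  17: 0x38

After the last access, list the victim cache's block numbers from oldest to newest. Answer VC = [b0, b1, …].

VC = [23, 59, 54, 22]

  [0] addr=0x8f blk=35 s=3: MISS | VC []
  [1] addr=0x78 blk=30 s=6: MISS | VC []
  [2] addr=0x5d blk=23 s=7: MISS | VC []
  [3] addr=0x8e blk=35 s=3: L1-HIT | VC []
  [4] addr=0x5f blk=23 s=7: L1-HIT | VC []
  [5] addr=0x8c blk=35 s=3: L1-HIT | VC []
  [6] addr=0x8c blk=35 s=3: L1-HIT | VC []
  [7] addr=0x78 blk=30 s=6: L1-HIT | VC []
  [8] addr=0xda blk=54 s=6: MISS | VC [30]
  [9] addr=0x5d blk=23 s=7: L1-HIT | VC [30]
  [10] addr=0xd8 blk=54 s=6: L1-HIT | VC [30]
  [11] addr=0x3d blk=15 s=7: MISS | VC [30, 23]
  [12] addr=0xef blk=59 s=3: MISS | VC [30, 23, 35]
  [13] addr=0x66 blk=25 s=1: MISS | VC [30, 23, 35]
  [14] addr=0x8f blk=35 s=3: VC-HIT | VC [30, 23, 59]
  [15] addr=0x38 blk=14 s=6: MISS | VC [30, 23, 59, 54]
  [16] addr=0x5b blk=22 s=6: MISS | VC [23, 59, 54, 14]
  [17] addr=0x38 blk=14 s=6: VC-HIT | VC [23, 59, 54, 22]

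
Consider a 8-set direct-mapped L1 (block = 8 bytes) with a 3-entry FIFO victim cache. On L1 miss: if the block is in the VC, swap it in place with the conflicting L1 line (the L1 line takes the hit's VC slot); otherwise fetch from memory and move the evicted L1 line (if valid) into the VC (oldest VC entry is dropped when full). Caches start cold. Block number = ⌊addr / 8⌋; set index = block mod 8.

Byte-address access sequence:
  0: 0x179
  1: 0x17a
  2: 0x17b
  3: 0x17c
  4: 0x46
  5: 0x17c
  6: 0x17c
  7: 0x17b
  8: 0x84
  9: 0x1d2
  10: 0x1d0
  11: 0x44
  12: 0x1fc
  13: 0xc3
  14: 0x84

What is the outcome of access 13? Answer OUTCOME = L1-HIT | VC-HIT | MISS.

OUTCOME = MISS

0: 0x179 (blk 47, set 7) → MISS  vc=[]
1: 0x17a (blk 47, set 7) → L1-HIT  vc=[]
2: 0x17b (blk 47, set 7) → L1-HIT  vc=[]
3: 0x17c (blk 47, set 7) → L1-HIT  vc=[]
4: 0x46 (blk 8, set 0) → MISS  vc=[]
5: 0x17c (blk 47, set 7) → L1-HIT  vc=[]
6: 0x17c (blk 47, set 7) → L1-HIT  vc=[]
7: 0x17b (blk 47, set 7) → L1-HIT  vc=[]
8: 0x84 (blk 16, set 0) → MISS  vc=[8]
9: 0x1d2 (blk 58, set 2) → MISS  vc=[8]
10: 0x1d0 (blk 58, set 2) → L1-HIT  vc=[8]
11: 0x44 (blk 8, set 0) → VC-HIT  vc=[16]
12: 0x1fc (blk 63, set 7) → MISS  vc=[16, 47]
13: 0xc3 (blk 24, set 0) → MISS  vc=[16, 47, 8]
14: 0x84 (blk 16, set 0) → VC-HIT  vc=[24, 47, 8]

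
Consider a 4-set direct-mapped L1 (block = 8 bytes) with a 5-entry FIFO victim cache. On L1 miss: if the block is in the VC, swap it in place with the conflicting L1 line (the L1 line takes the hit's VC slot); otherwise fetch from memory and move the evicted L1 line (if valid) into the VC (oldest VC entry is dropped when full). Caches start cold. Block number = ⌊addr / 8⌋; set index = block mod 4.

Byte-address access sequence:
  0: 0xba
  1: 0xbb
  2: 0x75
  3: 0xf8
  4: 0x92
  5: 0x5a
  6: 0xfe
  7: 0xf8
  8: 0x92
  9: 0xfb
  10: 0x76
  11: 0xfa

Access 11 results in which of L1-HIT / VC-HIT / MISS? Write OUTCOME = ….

OUTCOME = L1-HIT

  [0] addr=0xba blk=23 s=3: MISS | VC []
  [1] addr=0xbb blk=23 s=3: L1-HIT | VC []
  [2] addr=0x75 blk=14 s=2: MISS | VC []
  [3] addr=0xf8 blk=31 s=3: MISS | VC [23]
  [4] addr=0x92 blk=18 s=2: MISS | VC [23, 14]
  [5] addr=0x5a blk=11 s=3: MISS | VC [23, 14, 31]
  [6] addr=0xfe blk=31 s=3: VC-HIT | VC [23, 14, 11]
  [7] addr=0xf8 blk=31 s=3: L1-HIT | VC [23, 14, 11]
  [8] addr=0x92 blk=18 s=2: L1-HIT | VC [23, 14, 11]
  [9] addr=0xfb blk=31 s=3: L1-HIT | VC [23, 14, 11]
  [10] addr=0x76 blk=14 s=2: VC-HIT | VC [23, 18, 11]
  [11] addr=0xfa blk=31 s=3: L1-HIT | VC [23, 18, 11]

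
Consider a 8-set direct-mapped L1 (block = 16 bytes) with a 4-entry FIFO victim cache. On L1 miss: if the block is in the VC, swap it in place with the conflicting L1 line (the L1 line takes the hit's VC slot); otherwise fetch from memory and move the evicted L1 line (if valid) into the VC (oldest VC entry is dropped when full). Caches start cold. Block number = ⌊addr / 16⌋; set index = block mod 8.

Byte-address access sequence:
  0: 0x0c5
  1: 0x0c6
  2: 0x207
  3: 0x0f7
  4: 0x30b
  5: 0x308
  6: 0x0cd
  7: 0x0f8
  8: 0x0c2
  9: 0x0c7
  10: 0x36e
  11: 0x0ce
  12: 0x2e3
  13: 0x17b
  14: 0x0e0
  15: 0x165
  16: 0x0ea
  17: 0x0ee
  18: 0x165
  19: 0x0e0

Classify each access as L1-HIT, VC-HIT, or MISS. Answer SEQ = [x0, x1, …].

0: 0xc5 (blk 12, set 4) → MISS  vc=[]
1: 0xc6 (blk 12, set 4) → L1-HIT  vc=[]
2: 0x207 (blk 32, set 0) → MISS  vc=[]
3: 0xf7 (blk 15, set 7) → MISS  vc=[]
4: 0x30b (blk 48, set 0) → MISS  vc=[32]
5: 0x308 (blk 48, set 0) → L1-HIT  vc=[32]
6: 0xcd (blk 12, set 4) → L1-HIT  vc=[32]
7: 0xf8 (blk 15, set 7) → L1-HIT  vc=[32]
8: 0xc2 (blk 12, set 4) → L1-HIT  vc=[32]
9: 0xc7 (blk 12, set 4) → L1-HIT  vc=[32]
10: 0x36e (blk 54, set 6) → MISS  vc=[32]
11: 0xce (blk 12, set 4) → L1-HIT  vc=[32]
12: 0x2e3 (blk 46, set 6) → MISS  vc=[32, 54]
13: 0x17b (blk 23, set 7) → MISS  vc=[32, 54, 15]
14: 0xe0 (blk 14, set 6) → MISS  vc=[32, 54, 15, 46]
15: 0x165 (blk 22, set 6) → MISS  vc=[54, 15, 46, 14]
16: 0xea (blk 14, set 6) → VC-HIT  vc=[54, 15, 46, 22]
17: 0xee (blk 14, set 6) → L1-HIT  vc=[54, 15, 46, 22]
18: 0x165 (blk 22, set 6) → VC-HIT  vc=[54, 15, 46, 14]
19: 0xe0 (blk 14, set 6) → VC-HIT  vc=[54, 15, 46, 22]

SEQ = [MISS, L1-HIT, MISS, MISS, MISS, L1-HIT, L1-HIT, L1-HIT, L1-HIT, L1-HIT, MISS, L1-HIT, MISS, MISS, MISS, MISS, VC-HIT, L1-HIT, VC-HIT, VC-HIT]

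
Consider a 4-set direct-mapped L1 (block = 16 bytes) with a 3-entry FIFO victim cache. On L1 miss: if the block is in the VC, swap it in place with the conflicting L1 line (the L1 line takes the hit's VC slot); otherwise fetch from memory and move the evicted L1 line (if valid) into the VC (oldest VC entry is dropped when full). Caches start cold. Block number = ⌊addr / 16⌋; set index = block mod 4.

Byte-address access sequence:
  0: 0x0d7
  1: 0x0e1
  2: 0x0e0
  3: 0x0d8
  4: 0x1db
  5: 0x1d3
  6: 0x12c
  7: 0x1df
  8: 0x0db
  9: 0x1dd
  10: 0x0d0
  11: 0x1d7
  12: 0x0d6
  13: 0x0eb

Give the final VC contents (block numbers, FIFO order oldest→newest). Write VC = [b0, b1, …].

0: 0xd7 (blk 13, set 1) → MISS  vc=[]
1: 0xe1 (blk 14, set 2) → MISS  vc=[]
2: 0xe0 (blk 14, set 2) → L1-HIT  vc=[]
3: 0xd8 (blk 13, set 1) → L1-HIT  vc=[]
4: 0x1db (blk 29, set 1) → MISS  vc=[13]
5: 0x1d3 (blk 29, set 1) → L1-HIT  vc=[13]
6: 0x12c (blk 18, set 2) → MISS  vc=[13, 14]
7: 0x1df (blk 29, set 1) → L1-HIT  vc=[13, 14]
8: 0xdb (blk 13, set 1) → VC-HIT  vc=[29, 14]
9: 0x1dd (blk 29, set 1) → VC-HIT  vc=[13, 14]
10: 0xd0 (blk 13, set 1) → VC-HIT  vc=[29, 14]
11: 0x1d7 (blk 29, set 1) → VC-HIT  vc=[13, 14]
12: 0xd6 (blk 13, set 1) → VC-HIT  vc=[29, 14]
13: 0xeb (blk 14, set 2) → VC-HIT  vc=[29, 18]

VC = [29, 18]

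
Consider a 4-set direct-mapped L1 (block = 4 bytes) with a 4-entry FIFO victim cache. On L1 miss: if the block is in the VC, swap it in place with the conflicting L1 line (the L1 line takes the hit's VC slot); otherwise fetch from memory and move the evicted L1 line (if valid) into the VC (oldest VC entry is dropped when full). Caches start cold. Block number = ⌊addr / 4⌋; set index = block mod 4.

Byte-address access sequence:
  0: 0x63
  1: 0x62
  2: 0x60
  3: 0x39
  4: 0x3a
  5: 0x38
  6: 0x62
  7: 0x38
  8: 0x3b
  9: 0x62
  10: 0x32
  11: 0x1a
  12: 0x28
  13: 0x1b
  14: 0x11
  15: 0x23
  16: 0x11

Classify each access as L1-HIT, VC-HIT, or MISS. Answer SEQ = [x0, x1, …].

0: 0x63 (blk 24, set 0) → MISS  vc=[]
1: 0x62 (blk 24, set 0) → L1-HIT  vc=[]
2: 0x60 (blk 24, set 0) → L1-HIT  vc=[]
3: 0x39 (blk 14, set 2) → MISS  vc=[]
4: 0x3a (blk 14, set 2) → L1-HIT  vc=[]
5: 0x38 (blk 14, set 2) → L1-HIT  vc=[]
6: 0x62 (blk 24, set 0) → L1-HIT  vc=[]
7: 0x38 (blk 14, set 2) → L1-HIT  vc=[]
8: 0x3b (blk 14, set 2) → L1-HIT  vc=[]
9: 0x62 (blk 24, set 0) → L1-HIT  vc=[]
10: 0x32 (blk 12, set 0) → MISS  vc=[24]
11: 0x1a (blk 6, set 2) → MISS  vc=[24, 14]
12: 0x28 (blk 10, set 2) → MISS  vc=[24, 14, 6]
13: 0x1b (blk 6, set 2) → VC-HIT  vc=[24, 14, 10]
14: 0x11 (blk 4, set 0) → MISS  vc=[24, 14, 10, 12]
15: 0x23 (blk 8, set 0) → MISS  vc=[14, 10, 12, 4]
16: 0x11 (blk 4, set 0) → VC-HIT  vc=[14, 10, 12, 8]

SEQ = [MISS, L1-HIT, L1-HIT, MISS, L1-HIT, L1-HIT, L1-HIT, L1-HIT, L1-HIT, L1-HIT, MISS, MISS, MISS, VC-HIT, MISS, MISS, VC-HIT]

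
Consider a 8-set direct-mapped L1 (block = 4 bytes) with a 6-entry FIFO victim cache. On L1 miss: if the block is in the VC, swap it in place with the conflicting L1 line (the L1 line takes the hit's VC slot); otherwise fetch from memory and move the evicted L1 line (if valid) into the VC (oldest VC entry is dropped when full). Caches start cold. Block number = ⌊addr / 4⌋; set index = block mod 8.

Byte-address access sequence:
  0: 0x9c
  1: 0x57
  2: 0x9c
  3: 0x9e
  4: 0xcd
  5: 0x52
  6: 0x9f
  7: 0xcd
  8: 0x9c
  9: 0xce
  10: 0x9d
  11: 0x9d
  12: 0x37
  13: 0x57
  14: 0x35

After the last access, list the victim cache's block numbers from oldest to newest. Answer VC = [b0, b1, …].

VC = [21]

  [0] addr=0x9c blk=39 s=7: MISS | VC []
  [1] addr=0x57 blk=21 s=5: MISS | VC []
  [2] addr=0x9c blk=39 s=7: L1-HIT | VC []
  [3] addr=0x9e blk=39 s=7: L1-HIT | VC []
  [4] addr=0xcd blk=51 s=3: MISS | VC []
  [5] addr=0x52 blk=20 s=4: MISS | VC []
  [6] addr=0x9f blk=39 s=7: L1-HIT | VC []
  [7] addr=0xcd blk=51 s=3: L1-HIT | VC []
  [8] addr=0x9c blk=39 s=7: L1-HIT | VC []
  [9] addr=0xce blk=51 s=3: L1-HIT | VC []
  [10] addr=0x9d blk=39 s=7: L1-HIT | VC []
  [11] addr=0x9d blk=39 s=7: L1-HIT | VC []
  [12] addr=0x37 blk=13 s=5: MISS | VC [21]
  [13] addr=0x57 blk=21 s=5: VC-HIT | VC [13]
  [14] addr=0x35 blk=13 s=5: VC-HIT | VC [21]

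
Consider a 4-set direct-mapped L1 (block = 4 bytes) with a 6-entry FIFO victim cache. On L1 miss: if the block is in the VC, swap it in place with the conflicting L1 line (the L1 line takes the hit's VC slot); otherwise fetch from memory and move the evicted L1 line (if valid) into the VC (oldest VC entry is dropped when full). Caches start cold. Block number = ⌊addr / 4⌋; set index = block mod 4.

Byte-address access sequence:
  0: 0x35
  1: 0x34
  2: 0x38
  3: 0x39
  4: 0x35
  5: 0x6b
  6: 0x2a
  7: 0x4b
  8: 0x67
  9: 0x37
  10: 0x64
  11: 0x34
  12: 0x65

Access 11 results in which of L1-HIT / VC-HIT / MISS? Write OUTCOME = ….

OUTCOME = VC-HIT

0: 0x35 (blk 13, set 1) → MISS  vc=[]
1: 0x34 (blk 13, set 1) → L1-HIT  vc=[]
2: 0x38 (blk 14, set 2) → MISS  vc=[]
3: 0x39 (blk 14, set 2) → L1-HIT  vc=[]
4: 0x35 (blk 13, set 1) → L1-HIT  vc=[]
5: 0x6b (blk 26, set 2) → MISS  vc=[14]
6: 0x2a (blk 10, set 2) → MISS  vc=[14, 26]
7: 0x4b (blk 18, set 2) → MISS  vc=[14, 26, 10]
8: 0x67 (blk 25, set 1) → MISS  vc=[14, 26, 10, 13]
9: 0x37 (blk 13, set 1) → VC-HIT  vc=[14, 26, 10, 25]
10: 0x64 (blk 25, set 1) → VC-HIT  vc=[14, 26, 10, 13]
11: 0x34 (blk 13, set 1) → VC-HIT  vc=[14, 26, 10, 25]
12: 0x65 (blk 25, set 1) → VC-HIT  vc=[14, 26, 10, 13]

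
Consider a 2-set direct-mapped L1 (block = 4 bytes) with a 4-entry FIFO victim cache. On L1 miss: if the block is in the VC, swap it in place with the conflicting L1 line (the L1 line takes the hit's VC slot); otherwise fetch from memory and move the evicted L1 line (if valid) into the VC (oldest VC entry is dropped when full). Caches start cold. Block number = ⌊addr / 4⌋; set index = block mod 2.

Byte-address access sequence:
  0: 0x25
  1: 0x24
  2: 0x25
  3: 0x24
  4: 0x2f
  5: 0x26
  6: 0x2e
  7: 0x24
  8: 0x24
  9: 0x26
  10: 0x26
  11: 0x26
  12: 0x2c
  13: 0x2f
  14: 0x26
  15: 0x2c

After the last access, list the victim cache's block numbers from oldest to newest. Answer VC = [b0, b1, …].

VC = [9]

  [0] addr=0x25 blk=9 s=1: MISS | VC []
  [1] addr=0x24 blk=9 s=1: L1-HIT | VC []
  [2] addr=0x25 blk=9 s=1: L1-HIT | VC []
  [3] addr=0x24 blk=9 s=1: L1-HIT | VC []
  [4] addr=0x2f blk=11 s=1: MISS | VC [9]
  [5] addr=0x26 blk=9 s=1: VC-HIT | VC [11]
  [6] addr=0x2e blk=11 s=1: VC-HIT | VC [9]
  [7] addr=0x24 blk=9 s=1: VC-HIT | VC [11]
  [8] addr=0x24 blk=9 s=1: L1-HIT | VC [11]
  [9] addr=0x26 blk=9 s=1: L1-HIT | VC [11]
  [10] addr=0x26 blk=9 s=1: L1-HIT | VC [11]
  [11] addr=0x26 blk=9 s=1: L1-HIT | VC [11]
  [12] addr=0x2c blk=11 s=1: VC-HIT | VC [9]
  [13] addr=0x2f blk=11 s=1: L1-HIT | VC [9]
  [14] addr=0x26 blk=9 s=1: VC-HIT | VC [11]
  [15] addr=0x2c blk=11 s=1: VC-HIT | VC [9]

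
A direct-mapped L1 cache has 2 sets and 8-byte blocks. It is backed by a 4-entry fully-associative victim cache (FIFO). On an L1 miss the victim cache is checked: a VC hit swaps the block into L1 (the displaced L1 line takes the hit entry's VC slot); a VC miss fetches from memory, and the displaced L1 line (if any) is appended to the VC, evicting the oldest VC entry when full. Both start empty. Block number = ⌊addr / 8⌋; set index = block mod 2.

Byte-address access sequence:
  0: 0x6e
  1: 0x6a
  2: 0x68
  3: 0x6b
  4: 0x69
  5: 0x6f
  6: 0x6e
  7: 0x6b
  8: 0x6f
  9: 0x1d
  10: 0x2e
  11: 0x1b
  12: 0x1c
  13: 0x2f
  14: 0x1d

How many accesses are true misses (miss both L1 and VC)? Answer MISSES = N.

0: 0x6e (blk 13, set 1) → MISS  vc=[]
1: 0x6a (blk 13, set 1) → L1-HIT  vc=[]
2: 0x68 (blk 13, set 1) → L1-HIT  vc=[]
3: 0x6b (blk 13, set 1) → L1-HIT  vc=[]
4: 0x69 (blk 13, set 1) → L1-HIT  vc=[]
5: 0x6f (blk 13, set 1) → L1-HIT  vc=[]
6: 0x6e (blk 13, set 1) → L1-HIT  vc=[]
7: 0x6b (blk 13, set 1) → L1-HIT  vc=[]
8: 0x6f (blk 13, set 1) → L1-HIT  vc=[]
9: 0x1d (blk 3, set 1) → MISS  vc=[13]
10: 0x2e (blk 5, set 1) → MISS  vc=[13, 3]
11: 0x1b (blk 3, set 1) → VC-HIT  vc=[13, 5]
12: 0x1c (blk 3, set 1) → L1-HIT  vc=[13, 5]
13: 0x2f (blk 5, set 1) → VC-HIT  vc=[13, 3]
14: 0x1d (blk 3, set 1) → VC-HIT  vc=[13, 5]

MISSES = 3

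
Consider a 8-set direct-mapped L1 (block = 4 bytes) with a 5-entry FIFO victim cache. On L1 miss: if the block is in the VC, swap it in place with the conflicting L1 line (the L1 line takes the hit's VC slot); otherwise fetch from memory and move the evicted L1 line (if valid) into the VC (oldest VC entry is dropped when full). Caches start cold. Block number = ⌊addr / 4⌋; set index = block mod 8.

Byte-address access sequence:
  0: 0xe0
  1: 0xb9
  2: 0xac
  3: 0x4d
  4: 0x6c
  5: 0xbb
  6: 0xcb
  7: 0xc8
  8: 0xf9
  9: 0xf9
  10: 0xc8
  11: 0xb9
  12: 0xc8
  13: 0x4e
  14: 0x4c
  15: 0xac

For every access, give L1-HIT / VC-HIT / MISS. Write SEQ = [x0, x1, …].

  [0] addr=0xe0 blk=56 s=0: MISS | VC []
  [1] addr=0xb9 blk=46 s=6: MISS | VC []
  [2] addr=0xac blk=43 s=3: MISS | VC []
  [3] addr=0x4d blk=19 s=3: MISS | VC [43]
  [4] addr=0x6c blk=27 s=3: MISS | VC [43, 19]
  [5] addr=0xbb blk=46 s=6: L1-HIT | VC [43, 19]
  [6] addr=0xcb blk=50 s=2: MISS | VC [43, 19]
  [7] addr=0xc8 blk=50 s=2: L1-HIT | VC [43, 19]
  [8] addr=0xf9 blk=62 s=6: MISS | VC [43, 19, 46]
  [9] addr=0xf9 blk=62 s=6: L1-HIT | VC [43, 19, 46]
  [10] addr=0xc8 blk=50 s=2: L1-HIT | VC [43, 19, 46]
  [11] addr=0xb9 blk=46 s=6: VC-HIT | VC [43, 19, 62]
  [12] addr=0xc8 blk=50 s=2: L1-HIT | VC [43, 19, 62]
  [13] addr=0x4e blk=19 s=3: VC-HIT | VC [43, 27, 62]
  [14] addr=0x4c blk=19 s=3: L1-HIT | VC [43, 27, 62]
  [15] addr=0xac blk=43 s=3: VC-HIT | VC [19, 27, 62]

SEQ = [MISS, MISS, MISS, MISS, MISS, L1-HIT, MISS, L1-HIT, MISS, L1-HIT, L1-HIT, VC-HIT, L1-HIT, VC-HIT, L1-HIT, VC-HIT]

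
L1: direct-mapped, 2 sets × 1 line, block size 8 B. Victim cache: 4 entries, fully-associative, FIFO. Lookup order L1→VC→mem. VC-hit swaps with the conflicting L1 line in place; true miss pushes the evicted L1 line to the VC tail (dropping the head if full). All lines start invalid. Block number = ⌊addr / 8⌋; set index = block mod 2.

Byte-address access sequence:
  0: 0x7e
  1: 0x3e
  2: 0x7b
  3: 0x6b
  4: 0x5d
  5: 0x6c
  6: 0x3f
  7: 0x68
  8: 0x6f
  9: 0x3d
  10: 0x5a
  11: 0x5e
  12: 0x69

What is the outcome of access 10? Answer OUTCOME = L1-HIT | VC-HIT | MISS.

#0 0x7e→b15/s1 MISS; vc=[]
#1 0x3e→b7/s1 MISS; vc=[15]
#2 0x7b→b15/s1 VC-HIT; vc=[7]
#3 0x6b→b13/s1 MISS; vc=[7,15]
#4 0x5d→b11/s1 MISS; vc=[7,15,13]
#5 0x6c→b13/s1 VC-HIT; vc=[7,15,11]
#6 0x3f→b7/s1 VC-HIT; vc=[13,15,11]
#7 0x68→b13/s1 VC-HIT; vc=[7,15,11]
#8 0x6f→b13/s1 L1-HIT; vc=[7,15,11]
#9 0x3d→b7/s1 VC-HIT; vc=[13,15,11]
#10 0x5a→b11/s1 VC-HIT; vc=[13,15,7]
#11 0x5e→b11/s1 L1-HIT; vc=[13,15,7]
#12 0x69→b13/s1 VC-HIT; vc=[11,15,7]

OUTCOME = VC-HIT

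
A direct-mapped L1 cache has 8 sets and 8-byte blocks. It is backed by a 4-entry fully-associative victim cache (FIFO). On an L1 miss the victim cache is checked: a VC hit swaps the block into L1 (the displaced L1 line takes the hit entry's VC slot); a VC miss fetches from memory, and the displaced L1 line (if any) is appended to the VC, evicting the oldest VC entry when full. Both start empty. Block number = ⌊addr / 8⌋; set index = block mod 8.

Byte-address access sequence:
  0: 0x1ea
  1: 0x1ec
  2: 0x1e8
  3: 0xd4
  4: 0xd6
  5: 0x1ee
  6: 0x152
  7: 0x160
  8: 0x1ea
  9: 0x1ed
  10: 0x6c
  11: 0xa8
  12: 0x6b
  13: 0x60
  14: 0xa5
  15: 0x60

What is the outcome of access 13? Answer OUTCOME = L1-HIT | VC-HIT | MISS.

#0 0x1ea→b61/s5 MISS; vc=[]
#1 0x1ec→b61/s5 L1-HIT; vc=[]
#2 0x1e8→b61/s5 L1-HIT; vc=[]
#3 0xd4→b26/s2 MISS; vc=[]
#4 0xd6→b26/s2 L1-HIT; vc=[]
#5 0x1ee→b61/s5 L1-HIT; vc=[]
#6 0x152→b42/s2 MISS; vc=[26]
#7 0x160→b44/s4 MISS; vc=[26]
#8 0x1ea→b61/s5 L1-HIT; vc=[26]
#9 0x1ed→b61/s5 L1-HIT; vc=[26]
#10 0x6c→b13/s5 MISS; vc=[26,61]
#11 0xa8→b21/s5 MISS; vc=[26,61,13]
#12 0x6b→b13/s5 VC-HIT; vc=[26,61,21]
#13 0x60→b12/s4 MISS; vc=[26,61,21,44]
#14 0xa5→b20/s4 MISS; vc=[61,21,44,12]
#15 0x60→b12/s4 VC-HIT; vc=[61,21,44,20]

OUTCOME = MISS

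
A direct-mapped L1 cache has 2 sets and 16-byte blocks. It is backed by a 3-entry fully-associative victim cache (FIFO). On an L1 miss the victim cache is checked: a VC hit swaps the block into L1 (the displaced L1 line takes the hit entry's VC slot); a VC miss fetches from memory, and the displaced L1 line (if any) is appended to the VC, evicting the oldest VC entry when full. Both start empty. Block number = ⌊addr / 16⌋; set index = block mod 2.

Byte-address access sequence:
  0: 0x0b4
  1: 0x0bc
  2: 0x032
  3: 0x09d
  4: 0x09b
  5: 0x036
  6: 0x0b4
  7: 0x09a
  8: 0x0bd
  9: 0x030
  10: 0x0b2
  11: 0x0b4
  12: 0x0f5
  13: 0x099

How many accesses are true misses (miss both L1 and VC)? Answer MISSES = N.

  [0] addr=0xb4 blk=11 s=1: MISS | VC []
  [1] addr=0xbc blk=11 s=1: L1-HIT | VC []
  [2] addr=0x32 blk=3 s=1: MISS | VC [11]
  [3] addr=0x9d blk=9 s=1: MISS | VC [11, 3]
  [4] addr=0x9b blk=9 s=1: L1-HIT | VC [11, 3]
  [5] addr=0x36 blk=3 s=1: VC-HIT | VC [11, 9]
  [6] addr=0xb4 blk=11 s=1: VC-HIT | VC [3, 9]
  [7] addr=0x9a blk=9 s=1: VC-HIT | VC [3, 11]
  [8] addr=0xbd blk=11 s=1: VC-HIT | VC [3, 9]
  [9] addr=0x30 blk=3 s=1: VC-HIT | VC [11, 9]
  [10] addr=0xb2 blk=11 s=1: VC-HIT | VC [3, 9]
  [11] addr=0xb4 blk=11 s=1: L1-HIT | VC [3, 9]
  [12] addr=0xf5 blk=15 s=1: MISS | VC [3, 9, 11]
  [13] addr=0x99 blk=9 s=1: VC-HIT | VC [3, 15, 11]

MISSES = 4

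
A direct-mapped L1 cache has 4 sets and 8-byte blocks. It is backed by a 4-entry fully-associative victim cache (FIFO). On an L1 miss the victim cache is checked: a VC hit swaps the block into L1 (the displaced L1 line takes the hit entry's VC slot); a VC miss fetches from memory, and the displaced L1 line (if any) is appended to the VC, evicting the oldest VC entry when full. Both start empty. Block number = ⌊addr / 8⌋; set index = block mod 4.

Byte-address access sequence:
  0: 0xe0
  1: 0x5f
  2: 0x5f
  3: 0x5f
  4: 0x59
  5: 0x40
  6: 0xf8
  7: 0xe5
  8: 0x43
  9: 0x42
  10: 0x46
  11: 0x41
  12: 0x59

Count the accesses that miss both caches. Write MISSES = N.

#0 0xe0→b28/s0 MISS; vc=[]
#1 0x5f→b11/s3 MISS; vc=[]
#2 0x5f→b11/s3 L1-HIT; vc=[]
#3 0x5f→b11/s3 L1-HIT; vc=[]
#4 0x59→b11/s3 L1-HIT; vc=[]
#5 0x40→b8/s0 MISS; vc=[28]
#6 0xf8→b31/s3 MISS; vc=[28,11]
#7 0xe5→b28/s0 VC-HIT; vc=[8,11]
#8 0x43→b8/s0 VC-HIT; vc=[28,11]
#9 0x42→b8/s0 L1-HIT; vc=[28,11]
#10 0x46→b8/s0 L1-HIT; vc=[28,11]
#11 0x41→b8/s0 L1-HIT; vc=[28,11]
#12 0x59→b11/s3 VC-HIT; vc=[28,31]

MISSES = 4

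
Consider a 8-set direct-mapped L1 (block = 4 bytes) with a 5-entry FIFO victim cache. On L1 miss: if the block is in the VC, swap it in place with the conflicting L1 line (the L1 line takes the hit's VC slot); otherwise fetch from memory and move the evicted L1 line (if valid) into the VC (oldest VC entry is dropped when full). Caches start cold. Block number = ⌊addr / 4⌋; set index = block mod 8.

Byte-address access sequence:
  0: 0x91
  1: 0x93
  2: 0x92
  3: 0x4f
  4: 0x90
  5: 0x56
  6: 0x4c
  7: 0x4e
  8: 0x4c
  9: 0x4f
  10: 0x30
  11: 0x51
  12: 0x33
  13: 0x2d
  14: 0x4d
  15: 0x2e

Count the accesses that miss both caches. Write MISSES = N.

0: 0x91 (blk 36, set 4) → MISS  vc=[]
1: 0x93 (blk 36, set 4) → L1-HIT  vc=[]
2: 0x92 (blk 36, set 4) → L1-HIT  vc=[]
3: 0x4f (blk 19, set 3) → MISS  vc=[]
4: 0x90 (blk 36, set 4) → L1-HIT  vc=[]
5: 0x56 (blk 21, set 5) → MISS  vc=[]
6: 0x4c (blk 19, set 3) → L1-HIT  vc=[]
7: 0x4e (blk 19, set 3) → L1-HIT  vc=[]
8: 0x4c (blk 19, set 3) → L1-HIT  vc=[]
9: 0x4f (blk 19, set 3) → L1-HIT  vc=[]
10: 0x30 (blk 12, set 4) → MISS  vc=[36]
11: 0x51 (blk 20, set 4) → MISS  vc=[36, 12]
12: 0x33 (blk 12, set 4) → VC-HIT  vc=[36, 20]
13: 0x2d (blk 11, set 3) → MISS  vc=[36, 20, 19]
14: 0x4d (blk 19, set 3) → VC-HIT  vc=[36, 20, 11]
15: 0x2e (blk 11, set 3) → VC-HIT  vc=[36, 20, 19]

MISSES = 6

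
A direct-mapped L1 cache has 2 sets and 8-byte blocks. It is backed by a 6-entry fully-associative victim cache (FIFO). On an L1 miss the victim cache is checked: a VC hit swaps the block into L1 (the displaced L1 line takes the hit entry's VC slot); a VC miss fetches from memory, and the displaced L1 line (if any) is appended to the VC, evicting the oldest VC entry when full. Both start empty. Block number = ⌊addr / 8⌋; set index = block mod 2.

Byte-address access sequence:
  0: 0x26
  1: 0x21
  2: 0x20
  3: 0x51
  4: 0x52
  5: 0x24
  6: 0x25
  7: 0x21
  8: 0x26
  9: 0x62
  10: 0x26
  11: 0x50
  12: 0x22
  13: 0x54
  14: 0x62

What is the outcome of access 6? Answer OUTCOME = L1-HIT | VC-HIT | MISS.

0: 0x26 (blk 4, set 0) → MISS  vc=[]
1: 0x21 (blk 4, set 0) → L1-HIT  vc=[]
2: 0x20 (blk 4, set 0) → L1-HIT  vc=[]
3: 0x51 (blk 10, set 0) → MISS  vc=[4]
4: 0x52 (blk 10, set 0) → L1-HIT  vc=[4]
5: 0x24 (blk 4, set 0) → VC-HIT  vc=[10]
6: 0x25 (blk 4, set 0) → L1-HIT  vc=[10]
7: 0x21 (blk 4, set 0) → L1-HIT  vc=[10]
8: 0x26 (blk 4, set 0) → L1-HIT  vc=[10]
9: 0x62 (blk 12, set 0) → MISS  vc=[10, 4]
10: 0x26 (blk 4, set 0) → VC-HIT  vc=[10, 12]
11: 0x50 (blk 10, set 0) → VC-HIT  vc=[4, 12]
12: 0x22 (blk 4, set 0) → VC-HIT  vc=[10, 12]
13: 0x54 (blk 10, set 0) → VC-HIT  vc=[4, 12]
14: 0x62 (blk 12, set 0) → VC-HIT  vc=[4, 10]

OUTCOME = L1-HIT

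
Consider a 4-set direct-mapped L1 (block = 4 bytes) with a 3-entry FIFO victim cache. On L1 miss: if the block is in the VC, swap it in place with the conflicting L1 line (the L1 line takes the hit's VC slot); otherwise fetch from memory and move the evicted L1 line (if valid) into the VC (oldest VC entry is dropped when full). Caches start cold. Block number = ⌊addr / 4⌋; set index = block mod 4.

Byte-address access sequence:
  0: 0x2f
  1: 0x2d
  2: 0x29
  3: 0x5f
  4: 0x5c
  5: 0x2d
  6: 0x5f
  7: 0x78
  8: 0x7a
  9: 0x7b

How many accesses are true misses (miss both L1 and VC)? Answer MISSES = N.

MISSES = 4

#0 0x2f→b11/s3 MISS; vc=[]
#1 0x2d→b11/s3 L1-HIT; vc=[]
#2 0x29→b10/s2 MISS; vc=[]
#3 0x5f→b23/s3 MISS; vc=[11]
#4 0x5c→b23/s3 L1-HIT; vc=[11]
#5 0x2d→b11/s3 VC-HIT; vc=[23]
#6 0x5f→b23/s3 VC-HIT; vc=[11]
#7 0x78→b30/s2 MISS; vc=[11,10]
#8 0x7a→b30/s2 L1-HIT; vc=[11,10]
#9 0x7b→b30/s2 L1-HIT; vc=[11,10]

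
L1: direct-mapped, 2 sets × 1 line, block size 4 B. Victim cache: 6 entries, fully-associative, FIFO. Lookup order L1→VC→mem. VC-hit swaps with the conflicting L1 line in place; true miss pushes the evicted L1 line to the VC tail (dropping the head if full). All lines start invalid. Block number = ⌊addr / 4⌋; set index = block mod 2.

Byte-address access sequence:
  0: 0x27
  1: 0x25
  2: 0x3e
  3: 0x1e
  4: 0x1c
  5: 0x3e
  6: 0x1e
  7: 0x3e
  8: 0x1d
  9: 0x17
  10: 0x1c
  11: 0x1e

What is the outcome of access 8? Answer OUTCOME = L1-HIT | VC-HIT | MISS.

#0 0x27→b9/s1 MISS; vc=[]
#1 0x25→b9/s1 L1-HIT; vc=[]
#2 0x3e→b15/s1 MISS; vc=[9]
#3 0x1e→b7/s1 MISS; vc=[9,15]
#4 0x1c→b7/s1 L1-HIT; vc=[9,15]
#5 0x3e→b15/s1 VC-HIT; vc=[9,7]
#6 0x1e→b7/s1 VC-HIT; vc=[9,15]
#7 0x3e→b15/s1 VC-HIT; vc=[9,7]
#8 0x1d→b7/s1 VC-HIT; vc=[9,15]
#9 0x17→b5/s1 MISS; vc=[9,15,7]
#10 0x1c→b7/s1 VC-HIT; vc=[9,15,5]
#11 0x1e→b7/s1 L1-HIT; vc=[9,15,5]

OUTCOME = VC-HIT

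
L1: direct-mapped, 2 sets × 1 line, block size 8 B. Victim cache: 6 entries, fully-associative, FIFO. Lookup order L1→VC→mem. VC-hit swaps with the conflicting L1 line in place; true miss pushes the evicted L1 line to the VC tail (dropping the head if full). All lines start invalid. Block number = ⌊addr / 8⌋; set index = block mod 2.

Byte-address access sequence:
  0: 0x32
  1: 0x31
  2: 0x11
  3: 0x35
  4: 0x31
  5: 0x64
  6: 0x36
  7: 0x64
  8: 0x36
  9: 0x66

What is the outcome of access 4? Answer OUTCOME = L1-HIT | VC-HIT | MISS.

#0 0x32→b6/s0 MISS; vc=[]
#1 0x31→b6/s0 L1-HIT; vc=[]
#2 0x11→b2/s0 MISS; vc=[6]
#3 0x35→b6/s0 VC-HIT; vc=[2]
#4 0x31→b6/s0 L1-HIT; vc=[2]
#5 0x64→b12/s0 MISS; vc=[2,6]
#6 0x36→b6/s0 VC-HIT; vc=[2,12]
#7 0x64→b12/s0 VC-HIT; vc=[2,6]
#8 0x36→b6/s0 VC-HIT; vc=[2,12]
#9 0x66→b12/s0 VC-HIT; vc=[2,6]

OUTCOME = L1-HIT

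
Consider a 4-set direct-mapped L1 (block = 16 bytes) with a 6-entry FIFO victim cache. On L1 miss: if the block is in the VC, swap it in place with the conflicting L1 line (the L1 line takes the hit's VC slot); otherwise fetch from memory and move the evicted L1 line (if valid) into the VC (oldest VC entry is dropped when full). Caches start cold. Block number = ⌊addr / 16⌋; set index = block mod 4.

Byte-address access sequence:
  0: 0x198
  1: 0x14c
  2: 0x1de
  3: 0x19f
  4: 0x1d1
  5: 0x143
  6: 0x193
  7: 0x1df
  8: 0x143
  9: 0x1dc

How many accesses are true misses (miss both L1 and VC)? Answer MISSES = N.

0: 0x198 (blk 25, set 1) → MISS  vc=[]
1: 0x14c (blk 20, set 0) → MISS  vc=[]
2: 0x1de (blk 29, set 1) → MISS  vc=[25]
3: 0x19f (blk 25, set 1) → VC-HIT  vc=[29]
4: 0x1d1 (blk 29, set 1) → VC-HIT  vc=[25]
5: 0x143 (blk 20, set 0) → L1-HIT  vc=[25]
6: 0x193 (blk 25, set 1) → VC-HIT  vc=[29]
7: 0x1df (blk 29, set 1) → VC-HIT  vc=[25]
8: 0x143 (blk 20, set 0) → L1-HIT  vc=[25]
9: 0x1dc (blk 29, set 1) → L1-HIT  vc=[25]

MISSES = 3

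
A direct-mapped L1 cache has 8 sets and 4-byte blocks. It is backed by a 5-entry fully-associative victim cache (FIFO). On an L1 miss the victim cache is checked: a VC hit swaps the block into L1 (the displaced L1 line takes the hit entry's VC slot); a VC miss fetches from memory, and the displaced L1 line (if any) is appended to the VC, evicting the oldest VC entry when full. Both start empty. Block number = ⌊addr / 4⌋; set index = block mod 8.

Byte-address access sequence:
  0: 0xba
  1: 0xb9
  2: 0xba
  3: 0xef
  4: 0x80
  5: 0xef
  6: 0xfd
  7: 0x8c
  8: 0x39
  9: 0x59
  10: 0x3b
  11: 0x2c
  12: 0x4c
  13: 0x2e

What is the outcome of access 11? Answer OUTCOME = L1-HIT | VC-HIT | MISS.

OUTCOME = MISS

  [0] addr=0xba blk=46 s=6: MISS | VC []
  [1] addr=0xb9 blk=46 s=6: L1-HIT | VC []
  [2] addr=0xba blk=46 s=6: L1-HIT | VC []
  [3] addr=0xef blk=59 s=3: MISS | VC []
  [4] addr=0x80 blk=32 s=0: MISS | VC []
  [5] addr=0xef blk=59 s=3: L1-HIT | VC []
  [6] addr=0xfd blk=63 s=7: MISS | VC []
  [7] addr=0x8c blk=35 s=3: MISS | VC [59]
  [8] addr=0x39 blk=14 s=6: MISS | VC [59, 46]
  [9] addr=0x59 blk=22 s=6: MISS | VC [59, 46, 14]
  [10] addr=0x3b blk=14 s=6: VC-HIT | VC [59, 46, 22]
  [11] addr=0x2c blk=11 s=3: MISS | VC [59, 46, 22, 35]
  [12] addr=0x4c blk=19 s=3: MISS | VC [59, 46, 22, 35, 11]
  [13] addr=0x2e blk=11 s=3: VC-HIT | VC [59, 46, 22, 35, 19]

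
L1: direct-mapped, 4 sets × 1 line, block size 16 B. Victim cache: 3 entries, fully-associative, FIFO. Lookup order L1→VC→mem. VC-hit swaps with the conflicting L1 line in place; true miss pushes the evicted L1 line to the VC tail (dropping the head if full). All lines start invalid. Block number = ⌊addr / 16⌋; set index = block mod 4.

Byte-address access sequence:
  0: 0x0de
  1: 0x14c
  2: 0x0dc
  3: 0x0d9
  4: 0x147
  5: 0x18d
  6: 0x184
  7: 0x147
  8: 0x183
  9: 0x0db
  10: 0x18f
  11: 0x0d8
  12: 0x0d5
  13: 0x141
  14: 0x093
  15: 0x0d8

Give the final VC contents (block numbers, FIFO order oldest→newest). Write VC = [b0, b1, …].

VC = [24, 9]

#0 0xde→b13/s1 MISS; vc=[]
#1 0x14c→b20/s0 MISS; vc=[]
#2 0xdc→b13/s1 L1-HIT; vc=[]
#3 0xd9→b13/s1 L1-HIT; vc=[]
#4 0x147→b20/s0 L1-HIT; vc=[]
#5 0x18d→b24/s0 MISS; vc=[20]
#6 0x184→b24/s0 L1-HIT; vc=[20]
#7 0x147→b20/s0 VC-HIT; vc=[24]
#8 0x183→b24/s0 VC-HIT; vc=[20]
#9 0xdb→b13/s1 L1-HIT; vc=[20]
#10 0x18f→b24/s0 L1-HIT; vc=[20]
#11 0xd8→b13/s1 L1-HIT; vc=[20]
#12 0xd5→b13/s1 L1-HIT; vc=[20]
#13 0x141→b20/s0 VC-HIT; vc=[24]
#14 0x93→b9/s1 MISS; vc=[24,13]
#15 0xd8→b13/s1 VC-HIT; vc=[24,9]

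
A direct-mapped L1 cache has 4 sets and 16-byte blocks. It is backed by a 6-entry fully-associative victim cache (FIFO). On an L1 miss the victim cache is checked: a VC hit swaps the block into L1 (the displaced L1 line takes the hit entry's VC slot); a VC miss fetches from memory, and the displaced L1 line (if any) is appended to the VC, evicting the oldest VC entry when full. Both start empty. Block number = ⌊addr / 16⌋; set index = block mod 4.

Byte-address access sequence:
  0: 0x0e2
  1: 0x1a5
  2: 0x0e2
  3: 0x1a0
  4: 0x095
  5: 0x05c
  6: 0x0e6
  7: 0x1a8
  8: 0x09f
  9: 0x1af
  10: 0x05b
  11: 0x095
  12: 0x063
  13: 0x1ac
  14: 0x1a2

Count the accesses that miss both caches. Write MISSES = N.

MISSES = 5

0: 0xe2 (blk 14, set 2) → MISS  vc=[]
1: 0x1a5 (blk 26, set 2) → MISS  vc=[14]
2: 0xe2 (blk 14, set 2) → VC-HIT  vc=[26]
3: 0x1a0 (blk 26, set 2) → VC-HIT  vc=[14]
4: 0x95 (blk 9, set 1) → MISS  vc=[14]
5: 0x5c (blk 5, set 1) → MISS  vc=[14, 9]
6: 0xe6 (blk 14, set 2) → VC-HIT  vc=[26, 9]
7: 0x1a8 (blk 26, set 2) → VC-HIT  vc=[14, 9]
8: 0x9f (blk 9, set 1) → VC-HIT  vc=[14, 5]
9: 0x1af (blk 26, set 2) → L1-HIT  vc=[14, 5]
10: 0x5b (blk 5, set 1) → VC-HIT  vc=[14, 9]
11: 0x95 (blk 9, set 1) → VC-HIT  vc=[14, 5]
12: 0x63 (blk 6, set 2) → MISS  vc=[14, 5, 26]
13: 0x1ac (blk 26, set 2) → VC-HIT  vc=[14, 5, 6]
14: 0x1a2 (blk 26, set 2) → L1-HIT  vc=[14, 5, 6]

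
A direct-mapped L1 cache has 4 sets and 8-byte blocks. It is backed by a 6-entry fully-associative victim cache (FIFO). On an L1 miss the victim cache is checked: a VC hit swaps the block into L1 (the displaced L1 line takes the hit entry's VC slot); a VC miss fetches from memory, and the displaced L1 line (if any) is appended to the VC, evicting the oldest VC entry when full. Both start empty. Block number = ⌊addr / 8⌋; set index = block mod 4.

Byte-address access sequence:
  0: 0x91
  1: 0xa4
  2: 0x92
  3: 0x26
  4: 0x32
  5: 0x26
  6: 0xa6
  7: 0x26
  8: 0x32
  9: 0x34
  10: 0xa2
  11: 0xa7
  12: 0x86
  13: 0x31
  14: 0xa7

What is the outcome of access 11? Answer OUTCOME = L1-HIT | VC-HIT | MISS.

  [0] addr=0x91 blk=18 s=2: MISS | VC []
  [1] addr=0xa4 blk=20 s=0: MISS | VC []
  [2] addr=0x92 blk=18 s=2: L1-HIT | VC []
  [3] addr=0x26 blk=4 s=0: MISS | VC [20]
  [4] addr=0x32 blk=6 s=2: MISS | VC [20, 18]
  [5] addr=0x26 blk=4 s=0: L1-HIT | VC [20, 18]
  [6] addr=0xa6 blk=20 s=0: VC-HIT | VC [4, 18]
  [7] addr=0x26 blk=4 s=0: VC-HIT | VC [20, 18]
  [8] addr=0x32 blk=6 s=2: L1-HIT | VC [20, 18]
  [9] addr=0x34 blk=6 s=2: L1-HIT | VC [20, 18]
  [10] addr=0xa2 blk=20 s=0: VC-HIT | VC [4, 18]
  [11] addr=0xa7 blk=20 s=0: L1-HIT | VC [4, 18]
  [12] addr=0x86 blk=16 s=0: MISS | VC [4, 18, 20]
  [13] addr=0x31 blk=6 s=2: L1-HIT | VC [4, 18, 20]
  [14] addr=0xa7 blk=20 s=0: VC-HIT | VC [4, 18, 16]

OUTCOME = L1-HIT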